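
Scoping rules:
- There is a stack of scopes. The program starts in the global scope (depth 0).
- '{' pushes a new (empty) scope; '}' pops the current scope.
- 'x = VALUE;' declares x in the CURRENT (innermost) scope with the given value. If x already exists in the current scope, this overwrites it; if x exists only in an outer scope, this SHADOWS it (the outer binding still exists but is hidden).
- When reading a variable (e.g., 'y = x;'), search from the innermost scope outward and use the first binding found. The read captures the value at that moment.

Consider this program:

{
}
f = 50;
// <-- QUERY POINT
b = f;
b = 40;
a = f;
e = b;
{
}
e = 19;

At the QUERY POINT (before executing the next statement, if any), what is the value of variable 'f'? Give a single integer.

Step 1: enter scope (depth=1)
Step 2: exit scope (depth=0)
Step 3: declare f=50 at depth 0
Visible at query point: f=50

Answer: 50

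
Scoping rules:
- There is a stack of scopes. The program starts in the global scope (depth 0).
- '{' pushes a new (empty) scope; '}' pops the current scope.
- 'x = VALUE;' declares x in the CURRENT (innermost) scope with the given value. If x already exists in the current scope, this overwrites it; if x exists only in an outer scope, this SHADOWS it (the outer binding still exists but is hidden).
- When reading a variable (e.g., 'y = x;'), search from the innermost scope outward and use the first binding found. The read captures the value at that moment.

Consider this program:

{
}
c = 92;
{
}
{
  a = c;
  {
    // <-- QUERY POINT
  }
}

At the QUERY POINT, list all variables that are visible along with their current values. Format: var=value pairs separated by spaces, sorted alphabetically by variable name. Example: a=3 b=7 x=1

Step 1: enter scope (depth=1)
Step 2: exit scope (depth=0)
Step 3: declare c=92 at depth 0
Step 4: enter scope (depth=1)
Step 5: exit scope (depth=0)
Step 6: enter scope (depth=1)
Step 7: declare a=(read c)=92 at depth 1
Step 8: enter scope (depth=2)
Visible at query point: a=92 c=92

Answer: a=92 c=92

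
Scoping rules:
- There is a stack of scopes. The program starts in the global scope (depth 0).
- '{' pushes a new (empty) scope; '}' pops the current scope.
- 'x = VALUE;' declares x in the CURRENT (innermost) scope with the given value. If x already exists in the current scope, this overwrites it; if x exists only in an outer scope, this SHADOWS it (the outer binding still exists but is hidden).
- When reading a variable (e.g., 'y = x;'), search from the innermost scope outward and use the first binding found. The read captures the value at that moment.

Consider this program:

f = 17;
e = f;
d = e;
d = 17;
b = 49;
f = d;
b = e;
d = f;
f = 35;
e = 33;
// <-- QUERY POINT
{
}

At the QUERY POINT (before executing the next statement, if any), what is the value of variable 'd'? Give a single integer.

Step 1: declare f=17 at depth 0
Step 2: declare e=(read f)=17 at depth 0
Step 3: declare d=(read e)=17 at depth 0
Step 4: declare d=17 at depth 0
Step 5: declare b=49 at depth 0
Step 6: declare f=(read d)=17 at depth 0
Step 7: declare b=(read e)=17 at depth 0
Step 8: declare d=(read f)=17 at depth 0
Step 9: declare f=35 at depth 0
Step 10: declare e=33 at depth 0
Visible at query point: b=17 d=17 e=33 f=35

Answer: 17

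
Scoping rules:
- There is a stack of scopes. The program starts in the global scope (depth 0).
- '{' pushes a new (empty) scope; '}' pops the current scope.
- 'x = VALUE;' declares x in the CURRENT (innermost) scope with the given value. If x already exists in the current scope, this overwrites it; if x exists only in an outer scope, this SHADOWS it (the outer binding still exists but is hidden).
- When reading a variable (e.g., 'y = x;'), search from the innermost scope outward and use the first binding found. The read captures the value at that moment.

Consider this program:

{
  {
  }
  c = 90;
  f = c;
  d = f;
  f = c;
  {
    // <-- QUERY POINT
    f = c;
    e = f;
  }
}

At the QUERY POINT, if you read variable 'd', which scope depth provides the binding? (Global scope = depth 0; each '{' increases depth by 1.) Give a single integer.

Step 1: enter scope (depth=1)
Step 2: enter scope (depth=2)
Step 3: exit scope (depth=1)
Step 4: declare c=90 at depth 1
Step 5: declare f=(read c)=90 at depth 1
Step 6: declare d=(read f)=90 at depth 1
Step 7: declare f=(read c)=90 at depth 1
Step 8: enter scope (depth=2)
Visible at query point: c=90 d=90 f=90

Answer: 1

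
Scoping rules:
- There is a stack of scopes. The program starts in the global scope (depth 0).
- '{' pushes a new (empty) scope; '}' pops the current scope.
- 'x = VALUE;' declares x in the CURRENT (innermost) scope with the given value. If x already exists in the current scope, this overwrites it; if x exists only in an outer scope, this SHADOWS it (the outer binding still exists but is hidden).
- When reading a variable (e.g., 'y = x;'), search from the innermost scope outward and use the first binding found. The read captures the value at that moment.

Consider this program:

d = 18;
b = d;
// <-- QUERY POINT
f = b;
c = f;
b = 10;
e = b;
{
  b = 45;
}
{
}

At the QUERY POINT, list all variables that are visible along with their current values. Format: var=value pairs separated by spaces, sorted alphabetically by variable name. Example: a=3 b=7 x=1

Answer: b=18 d=18

Derivation:
Step 1: declare d=18 at depth 0
Step 2: declare b=(read d)=18 at depth 0
Visible at query point: b=18 d=18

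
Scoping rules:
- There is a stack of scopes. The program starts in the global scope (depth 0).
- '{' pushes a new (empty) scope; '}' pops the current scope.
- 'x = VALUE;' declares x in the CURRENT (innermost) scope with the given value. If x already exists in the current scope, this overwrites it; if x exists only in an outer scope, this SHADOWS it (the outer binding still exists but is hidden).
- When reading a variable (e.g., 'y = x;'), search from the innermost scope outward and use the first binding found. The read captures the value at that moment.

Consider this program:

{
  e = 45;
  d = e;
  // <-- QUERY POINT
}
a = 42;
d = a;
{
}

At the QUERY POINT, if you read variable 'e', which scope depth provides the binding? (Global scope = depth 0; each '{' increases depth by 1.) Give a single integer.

Step 1: enter scope (depth=1)
Step 2: declare e=45 at depth 1
Step 3: declare d=(read e)=45 at depth 1
Visible at query point: d=45 e=45

Answer: 1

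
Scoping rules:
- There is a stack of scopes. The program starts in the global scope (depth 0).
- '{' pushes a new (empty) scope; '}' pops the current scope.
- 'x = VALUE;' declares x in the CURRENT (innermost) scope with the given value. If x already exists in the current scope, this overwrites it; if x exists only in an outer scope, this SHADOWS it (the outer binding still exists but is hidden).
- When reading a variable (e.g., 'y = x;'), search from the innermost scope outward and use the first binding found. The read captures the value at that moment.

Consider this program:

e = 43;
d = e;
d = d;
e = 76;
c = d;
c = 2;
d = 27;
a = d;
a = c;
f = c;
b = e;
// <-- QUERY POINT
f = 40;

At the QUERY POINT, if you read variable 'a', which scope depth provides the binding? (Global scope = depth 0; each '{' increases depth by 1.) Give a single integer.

Answer: 0

Derivation:
Step 1: declare e=43 at depth 0
Step 2: declare d=(read e)=43 at depth 0
Step 3: declare d=(read d)=43 at depth 0
Step 4: declare e=76 at depth 0
Step 5: declare c=(read d)=43 at depth 0
Step 6: declare c=2 at depth 0
Step 7: declare d=27 at depth 0
Step 8: declare a=(read d)=27 at depth 0
Step 9: declare a=(read c)=2 at depth 0
Step 10: declare f=(read c)=2 at depth 0
Step 11: declare b=(read e)=76 at depth 0
Visible at query point: a=2 b=76 c=2 d=27 e=76 f=2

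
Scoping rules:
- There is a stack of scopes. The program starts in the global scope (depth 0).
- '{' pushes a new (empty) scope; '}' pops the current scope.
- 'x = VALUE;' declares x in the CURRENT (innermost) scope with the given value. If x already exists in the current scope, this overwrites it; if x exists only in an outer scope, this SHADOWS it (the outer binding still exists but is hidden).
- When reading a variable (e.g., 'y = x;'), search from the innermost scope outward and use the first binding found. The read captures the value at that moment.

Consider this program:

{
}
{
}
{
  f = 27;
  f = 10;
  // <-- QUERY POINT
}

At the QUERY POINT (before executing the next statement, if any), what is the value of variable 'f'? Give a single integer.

Answer: 10

Derivation:
Step 1: enter scope (depth=1)
Step 2: exit scope (depth=0)
Step 3: enter scope (depth=1)
Step 4: exit scope (depth=0)
Step 5: enter scope (depth=1)
Step 6: declare f=27 at depth 1
Step 7: declare f=10 at depth 1
Visible at query point: f=10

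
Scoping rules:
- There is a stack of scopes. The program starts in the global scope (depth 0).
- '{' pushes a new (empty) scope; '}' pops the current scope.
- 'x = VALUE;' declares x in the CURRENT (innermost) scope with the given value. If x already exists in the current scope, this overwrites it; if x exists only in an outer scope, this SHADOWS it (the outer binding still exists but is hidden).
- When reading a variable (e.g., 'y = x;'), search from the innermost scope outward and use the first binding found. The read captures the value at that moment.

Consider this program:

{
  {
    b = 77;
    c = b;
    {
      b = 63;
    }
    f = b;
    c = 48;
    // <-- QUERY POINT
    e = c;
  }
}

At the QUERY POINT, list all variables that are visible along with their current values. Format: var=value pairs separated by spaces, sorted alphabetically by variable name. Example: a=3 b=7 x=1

Step 1: enter scope (depth=1)
Step 2: enter scope (depth=2)
Step 3: declare b=77 at depth 2
Step 4: declare c=(read b)=77 at depth 2
Step 5: enter scope (depth=3)
Step 6: declare b=63 at depth 3
Step 7: exit scope (depth=2)
Step 8: declare f=(read b)=77 at depth 2
Step 9: declare c=48 at depth 2
Visible at query point: b=77 c=48 f=77

Answer: b=77 c=48 f=77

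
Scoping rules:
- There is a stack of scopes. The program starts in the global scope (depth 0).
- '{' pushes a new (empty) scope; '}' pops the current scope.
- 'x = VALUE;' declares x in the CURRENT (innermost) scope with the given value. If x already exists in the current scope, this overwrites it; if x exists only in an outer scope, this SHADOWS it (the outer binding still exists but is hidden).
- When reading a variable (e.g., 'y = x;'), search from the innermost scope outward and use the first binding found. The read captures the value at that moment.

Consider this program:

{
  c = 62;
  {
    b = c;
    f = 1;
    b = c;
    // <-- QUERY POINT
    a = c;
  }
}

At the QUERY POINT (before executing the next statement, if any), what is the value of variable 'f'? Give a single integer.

Step 1: enter scope (depth=1)
Step 2: declare c=62 at depth 1
Step 3: enter scope (depth=2)
Step 4: declare b=(read c)=62 at depth 2
Step 5: declare f=1 at depth 2
Step 6: declare b=(read c)=62 at depth 2
Visible at query point: b=62 c=62 f=1

Answer: 1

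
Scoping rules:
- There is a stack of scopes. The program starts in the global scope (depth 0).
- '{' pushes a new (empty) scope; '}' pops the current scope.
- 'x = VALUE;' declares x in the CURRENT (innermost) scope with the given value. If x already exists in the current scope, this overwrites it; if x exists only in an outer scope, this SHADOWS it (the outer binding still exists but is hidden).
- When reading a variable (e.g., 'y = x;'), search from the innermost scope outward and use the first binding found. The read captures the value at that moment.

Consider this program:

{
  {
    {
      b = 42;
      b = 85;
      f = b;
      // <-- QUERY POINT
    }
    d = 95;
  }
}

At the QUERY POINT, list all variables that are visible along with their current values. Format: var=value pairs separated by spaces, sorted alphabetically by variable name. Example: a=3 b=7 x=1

Answer: b=85 f=85

Derivation:
Step 1: enter scope (depth=1)
Step 2: enter scope (depth=2)
Step 3: enter scope (depth=3)
Step 4: declare b=42 at depth 3
Step 5: declare b=85 at depth 3
Step 6: declare f=(read b)=85 at depth 3
Visible at query point: b=85 f=85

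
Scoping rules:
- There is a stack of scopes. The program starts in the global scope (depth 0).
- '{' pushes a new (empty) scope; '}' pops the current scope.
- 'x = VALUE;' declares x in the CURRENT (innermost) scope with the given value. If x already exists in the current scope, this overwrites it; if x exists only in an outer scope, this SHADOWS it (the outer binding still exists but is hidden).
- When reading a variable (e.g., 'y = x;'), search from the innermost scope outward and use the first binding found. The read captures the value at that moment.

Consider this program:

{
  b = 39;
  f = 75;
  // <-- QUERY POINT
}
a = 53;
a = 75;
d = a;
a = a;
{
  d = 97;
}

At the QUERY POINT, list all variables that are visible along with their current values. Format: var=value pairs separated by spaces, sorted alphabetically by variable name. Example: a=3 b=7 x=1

Answer: b=39 f=75

Derivation:
Step 1: enter scope (depth=1)
Step 2: declare b=39 at depth 1
Step 3: declare f=75 at depth 1
Visible at query point: b=39 f=75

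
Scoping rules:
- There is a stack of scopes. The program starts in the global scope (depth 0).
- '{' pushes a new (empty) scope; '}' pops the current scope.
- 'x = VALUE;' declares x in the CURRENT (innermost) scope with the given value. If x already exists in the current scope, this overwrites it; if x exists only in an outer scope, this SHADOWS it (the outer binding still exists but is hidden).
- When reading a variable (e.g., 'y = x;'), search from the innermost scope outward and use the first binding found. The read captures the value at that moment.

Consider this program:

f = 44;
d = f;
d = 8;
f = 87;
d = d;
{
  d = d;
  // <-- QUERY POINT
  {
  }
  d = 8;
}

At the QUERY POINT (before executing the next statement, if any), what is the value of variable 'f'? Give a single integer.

Answer: 87

Derivation:
Step 1: declare f=44 at depth 0
Step 2: declare d=(read f)=44 at depth 0
Step 3: declare d=8 at depth 0
Step 4: declare f=87 at depth 0
Step 5: declare d=(read d)=8 at depth 0
Step 6: enter scope (depth=1)
Step 7: declare d=(read d)=8 at depth 1
Visible at query point: d=8 f=87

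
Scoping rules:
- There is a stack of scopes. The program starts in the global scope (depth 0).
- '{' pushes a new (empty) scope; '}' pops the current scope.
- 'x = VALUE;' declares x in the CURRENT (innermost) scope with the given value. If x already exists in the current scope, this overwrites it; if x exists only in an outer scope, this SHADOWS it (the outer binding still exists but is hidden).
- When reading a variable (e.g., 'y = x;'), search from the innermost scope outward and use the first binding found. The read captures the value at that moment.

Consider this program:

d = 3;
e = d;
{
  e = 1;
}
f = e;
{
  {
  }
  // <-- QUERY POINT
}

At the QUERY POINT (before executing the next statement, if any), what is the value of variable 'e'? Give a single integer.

Step 1: declare d=3 at depth 0
Step 2: declare e=(read d)=3 at depth 0
Step 3: enter scope (depth=1)
Step 4: declare e=1 at depth 1
Step 5: exit scope (depth=0)
Step 6: declare f=(read e)=3 at depth 0
Step 7: enter scope (depth=1)
Step 8: enter scope (depth=2)
Step 9: exit scope (depth=1)
Visible at query point: d=3 e=3 f=3

Answer: 3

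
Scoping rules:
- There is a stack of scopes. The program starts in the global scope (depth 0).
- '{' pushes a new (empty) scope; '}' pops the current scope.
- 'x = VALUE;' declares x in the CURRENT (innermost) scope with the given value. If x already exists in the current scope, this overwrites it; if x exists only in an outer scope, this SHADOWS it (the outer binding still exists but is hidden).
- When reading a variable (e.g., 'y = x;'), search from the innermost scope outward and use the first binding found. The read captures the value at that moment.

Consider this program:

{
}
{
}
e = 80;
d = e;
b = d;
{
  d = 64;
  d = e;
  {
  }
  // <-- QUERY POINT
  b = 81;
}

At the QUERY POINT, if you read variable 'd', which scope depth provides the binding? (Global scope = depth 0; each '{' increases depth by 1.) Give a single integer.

Step 1: enter scope (depth=1)
Step 2: exit scope (depth=0)
Step 3: enter scope (depth=1)
Step 4: exit scope (depth=0)
Step 5: declare e=80 at depth 0
Step 6: declare d=(read e)=80 at depth 0
Step 7: declare b=(read d)=80 at depth 0
Step 8: enter scope (depth=1)
Step 9: declare d=64 at depth 1
Step 10: declare d=(read e)=80 at depth 1
Step 11: enter scope (depth=2)
Step 12: exit scope (depth=1)
Visible at query point: b=80 d=80 e=80

Answer: 1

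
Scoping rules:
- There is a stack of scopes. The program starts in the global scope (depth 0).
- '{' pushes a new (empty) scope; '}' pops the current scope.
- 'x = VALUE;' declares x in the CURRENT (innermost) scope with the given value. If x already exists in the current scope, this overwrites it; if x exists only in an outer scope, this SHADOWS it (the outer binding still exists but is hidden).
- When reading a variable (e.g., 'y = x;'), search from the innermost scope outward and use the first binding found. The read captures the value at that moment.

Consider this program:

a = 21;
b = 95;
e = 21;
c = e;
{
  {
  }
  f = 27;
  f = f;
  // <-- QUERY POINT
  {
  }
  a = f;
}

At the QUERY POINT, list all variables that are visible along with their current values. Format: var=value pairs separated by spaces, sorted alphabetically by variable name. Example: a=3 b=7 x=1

Answer: a=21 b=95 c=21 e=21 f=27

Derivation:
Step 1: declare a=21 at depth 0
Step 2: declare b=95 at depth 0
Step 3: declare e=21 at depth 0
Step 4: declare c=(read e)=21 at depth 0
Step 5: enter scope (depth=1)
Step 6: enter scope (depth=2)
Step 7: exit scope (depth=1)
Step 8: declare f=27 at depth 1
Step 9: declare f=(read f)=27 at depth 1
Visible at query point: a=21 b=95 c=21 e=21 f=27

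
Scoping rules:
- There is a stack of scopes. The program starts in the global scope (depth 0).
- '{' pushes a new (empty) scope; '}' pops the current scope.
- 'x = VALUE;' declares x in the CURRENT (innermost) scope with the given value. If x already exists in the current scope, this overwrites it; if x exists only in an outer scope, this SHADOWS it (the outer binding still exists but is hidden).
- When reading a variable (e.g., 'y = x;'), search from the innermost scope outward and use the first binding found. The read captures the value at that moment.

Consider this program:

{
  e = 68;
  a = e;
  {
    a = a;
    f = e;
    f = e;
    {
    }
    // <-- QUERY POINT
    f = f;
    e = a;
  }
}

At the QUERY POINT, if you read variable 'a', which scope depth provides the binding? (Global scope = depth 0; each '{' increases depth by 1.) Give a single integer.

Answer: 2

Derivation:
Step 1: enter scope (depth=1)
Step 2: declare e=68 at depth 1
Step 3: declare a=(read e)=68 at depth 1
Step 4: enter scope (depth=2)
Step 5: declare a=(read a)=68 at depth 2
Step 6: declare f=(read e)=68 at depth 2
Step 7: declare f=(read e)=68 at depth 2
Step 8: enter scope (depth=3)
Step 9: exit scope (depth=2)
Visible at query point: a=68 e=68 f=68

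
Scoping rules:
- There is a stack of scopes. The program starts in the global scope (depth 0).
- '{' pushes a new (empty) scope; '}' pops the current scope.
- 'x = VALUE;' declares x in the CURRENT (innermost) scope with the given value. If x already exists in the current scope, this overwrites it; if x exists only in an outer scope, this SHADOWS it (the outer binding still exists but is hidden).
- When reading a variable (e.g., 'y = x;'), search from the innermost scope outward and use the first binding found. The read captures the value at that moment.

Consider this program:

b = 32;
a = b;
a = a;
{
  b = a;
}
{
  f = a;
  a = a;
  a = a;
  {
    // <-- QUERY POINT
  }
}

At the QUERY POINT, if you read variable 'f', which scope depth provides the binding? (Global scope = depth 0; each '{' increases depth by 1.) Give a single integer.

Answer: 1

Derivation:
Step 1: declare b=32 at depth 0
Step 2: declare a=(read b)=32 at depth 0
Step 3: declare a=(read a)=32 at depth 0
Step 4: enter scope (depth=1)
Step 5: declare b=(read a)=32 at depth 1
Step 6: exit scope (depth=0)
Step 7: enter scope (depth=1)
Step 8: declare f=(read a)=32 at depth 1
Step 9: declare a=(read a)=32 at depth 1
Step 10: declare a=(read a)=32 at depth 1
Step 11: enter scope (depth=2)
Visible at query point: a=32 b=32 f=32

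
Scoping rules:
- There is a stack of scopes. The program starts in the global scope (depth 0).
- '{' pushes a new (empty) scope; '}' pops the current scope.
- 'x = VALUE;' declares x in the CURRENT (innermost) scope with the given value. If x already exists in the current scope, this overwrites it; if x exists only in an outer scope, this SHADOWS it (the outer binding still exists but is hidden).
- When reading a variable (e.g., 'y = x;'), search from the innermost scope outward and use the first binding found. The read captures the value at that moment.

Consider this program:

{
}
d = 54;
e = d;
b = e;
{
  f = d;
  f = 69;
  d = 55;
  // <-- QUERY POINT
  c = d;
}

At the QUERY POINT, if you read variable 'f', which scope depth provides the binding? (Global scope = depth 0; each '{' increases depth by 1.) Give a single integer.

Answer: 1

Derivation:
Step 1: enter scope (depth=1)
Step 2: exit scope (depth=0)
Step 3: declare d=54 at depth 0
Step 4: declare e=(read d)=54 at depth 0
Step 5: declare b=(read e)=54 at depth 0
Step 6: enter scope (depth=1)
Step 7: declare f=(read d)=54 at depth 1
Step 8: declare f=69 at depth 1
Step 9: declare d=55 at depth 1
Visible at query point: b=54 d=55 e=54 f=69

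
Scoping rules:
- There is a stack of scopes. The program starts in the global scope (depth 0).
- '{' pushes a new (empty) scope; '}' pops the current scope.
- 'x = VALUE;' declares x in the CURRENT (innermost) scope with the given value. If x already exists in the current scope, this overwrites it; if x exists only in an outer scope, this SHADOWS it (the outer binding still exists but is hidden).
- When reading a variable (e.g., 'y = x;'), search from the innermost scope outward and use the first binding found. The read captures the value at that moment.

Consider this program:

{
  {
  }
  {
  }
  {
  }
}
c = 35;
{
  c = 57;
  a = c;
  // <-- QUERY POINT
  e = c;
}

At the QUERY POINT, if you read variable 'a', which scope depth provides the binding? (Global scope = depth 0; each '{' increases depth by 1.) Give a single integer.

Step 1: enter scope (depth=1)
Step 2: enter scope (depth=2)
Step 3: exit scope (depth=1)
Step 4: enter scope (depth=2)
Step 5: exit scope (depth=1)
Step 6: enter scope (depth=2)
Step 7: exit scope (depth=1)
Step 8: exit scope (depth=0)
Step 9: declare c=35 at depth 0
Step 10: enter scope (depth=1)
Step 11: declare c=57 at depth 1
Step 12: declare a=(read c)=57 at depth 1
Visible at query point: a=57 c=57

Answer: 1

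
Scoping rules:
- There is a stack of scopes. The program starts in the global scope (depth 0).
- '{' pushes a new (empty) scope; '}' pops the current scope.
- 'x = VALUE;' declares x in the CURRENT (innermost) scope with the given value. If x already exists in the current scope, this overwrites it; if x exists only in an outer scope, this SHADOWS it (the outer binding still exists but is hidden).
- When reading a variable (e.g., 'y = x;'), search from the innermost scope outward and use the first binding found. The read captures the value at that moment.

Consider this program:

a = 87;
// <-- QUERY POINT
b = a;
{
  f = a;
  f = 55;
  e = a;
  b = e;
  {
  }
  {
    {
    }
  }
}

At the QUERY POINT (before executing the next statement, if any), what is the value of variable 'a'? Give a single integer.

Step 1: declare a=87 at depth 0
Visible at query point: a=87

Answer: 87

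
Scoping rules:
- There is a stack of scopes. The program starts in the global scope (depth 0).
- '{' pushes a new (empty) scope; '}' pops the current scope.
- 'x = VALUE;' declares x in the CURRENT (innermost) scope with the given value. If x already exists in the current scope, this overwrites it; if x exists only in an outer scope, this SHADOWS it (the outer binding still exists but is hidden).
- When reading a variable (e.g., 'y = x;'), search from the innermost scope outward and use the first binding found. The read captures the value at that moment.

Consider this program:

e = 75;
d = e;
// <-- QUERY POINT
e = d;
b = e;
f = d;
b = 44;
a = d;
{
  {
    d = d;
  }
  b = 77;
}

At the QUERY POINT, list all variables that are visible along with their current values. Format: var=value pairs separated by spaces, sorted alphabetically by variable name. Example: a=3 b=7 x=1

Answer: d=75 e=75

Derivation:
Step 1: declare e=75 at depth 0
Step 2: declare d=(read e)=75 at depth 0
Visible at query point: d=75 e=75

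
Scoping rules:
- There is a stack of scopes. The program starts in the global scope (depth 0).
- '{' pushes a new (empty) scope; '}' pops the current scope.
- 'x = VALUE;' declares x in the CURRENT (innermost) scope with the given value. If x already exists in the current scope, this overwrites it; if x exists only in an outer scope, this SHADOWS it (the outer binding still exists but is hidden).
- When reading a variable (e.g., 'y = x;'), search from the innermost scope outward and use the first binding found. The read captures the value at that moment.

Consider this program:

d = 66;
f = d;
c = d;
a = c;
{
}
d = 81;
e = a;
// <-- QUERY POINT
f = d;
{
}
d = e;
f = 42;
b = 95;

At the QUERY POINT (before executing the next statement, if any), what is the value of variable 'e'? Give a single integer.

Answer: 66

Derivation:
Step 1: declare d=66 at depth 0
Step 2: declare f=(read d)=66 at depth 0
Step 3: declare c=(read d)=66 at depth 0
Step 4: declare a=(read c)=66 at depth 0
Step 5: enter scope (depth=1)
Step 6: exit scope (depth=0)
Step 7: declare d=81 at depth 0
Step 8: declare e=(read a)=66 at depth 0
Visible at query point: a=66 c=66 d=81 e=66 f=66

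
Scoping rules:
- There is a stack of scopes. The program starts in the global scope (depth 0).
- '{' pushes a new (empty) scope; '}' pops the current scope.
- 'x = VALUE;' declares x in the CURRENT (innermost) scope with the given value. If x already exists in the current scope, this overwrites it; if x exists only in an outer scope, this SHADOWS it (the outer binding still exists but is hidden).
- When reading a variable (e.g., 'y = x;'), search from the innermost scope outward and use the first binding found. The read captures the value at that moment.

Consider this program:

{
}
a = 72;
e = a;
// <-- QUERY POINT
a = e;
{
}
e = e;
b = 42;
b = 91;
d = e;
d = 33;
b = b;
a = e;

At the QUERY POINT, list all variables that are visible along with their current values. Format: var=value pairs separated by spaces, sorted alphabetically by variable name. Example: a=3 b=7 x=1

Answer: a=72 e=72

Derivation:
Step 1: enter scope (depth=1)
Step 2: exit scope (depth=0)
Step 3: declare a=72 at depth 0
Step 4: declare e=(read a)=72 at depth 0
Visible at query point: a=72 e=72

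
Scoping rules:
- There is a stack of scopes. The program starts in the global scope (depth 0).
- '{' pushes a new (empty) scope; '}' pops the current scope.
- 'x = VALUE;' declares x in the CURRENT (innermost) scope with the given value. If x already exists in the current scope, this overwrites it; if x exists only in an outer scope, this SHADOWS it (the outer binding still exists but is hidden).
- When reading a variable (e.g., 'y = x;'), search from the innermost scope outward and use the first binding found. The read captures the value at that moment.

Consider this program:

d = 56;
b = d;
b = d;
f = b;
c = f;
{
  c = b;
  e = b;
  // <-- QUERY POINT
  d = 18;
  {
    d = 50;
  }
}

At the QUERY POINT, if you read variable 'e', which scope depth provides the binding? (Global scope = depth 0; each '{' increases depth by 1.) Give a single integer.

Answer: 1

Derivation:
Step 1: declare d=56 at depth 0
Step 2: declare b=(read d)=56 at depth 0
Step 3: declare b=(read d)=56 at depth 0
Step 4: declare f=(read b)=56 at depth 0
Step 5: declare c=(read f)=56 at depth 0
Step 6: enter scope (depth=1)
Step 7: declare c=(read b)=56 at depth 1
Step 8: declare e=(read b)=56 at depth 1
Visible at query point: b=56 c=56 d=56 e=56 f=56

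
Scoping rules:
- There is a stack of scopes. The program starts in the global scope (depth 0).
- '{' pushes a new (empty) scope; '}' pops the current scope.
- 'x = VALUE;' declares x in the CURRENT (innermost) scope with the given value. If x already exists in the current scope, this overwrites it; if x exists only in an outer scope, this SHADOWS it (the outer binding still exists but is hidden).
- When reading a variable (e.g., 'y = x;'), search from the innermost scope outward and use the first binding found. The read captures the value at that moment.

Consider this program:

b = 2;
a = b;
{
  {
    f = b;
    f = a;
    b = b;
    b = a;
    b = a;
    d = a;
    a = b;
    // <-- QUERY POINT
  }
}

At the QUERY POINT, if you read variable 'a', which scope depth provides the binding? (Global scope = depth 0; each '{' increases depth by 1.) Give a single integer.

Step 1: declare b=2 at depth 0
Step 2: declare a=(read b)=2 at depth 0
Step 3: enter scope (depth=1)
Step 4: enter scope (depth=2)
Step 5: declare f=(read b)=2 at depth 2
Step 6: declare f=(read a)=2 at depth 2
Step 7: declare b=(read b)=2 at depth 2
Step 8: declare b=(read a)=2 at depth 2
Step 9: declare b=(read a)=2 at depth 2
Step 10: declare d=(read a)=2 at depth 2
Step 11: declare a=(read b)=2 at depth 2
Visible at query point: a=2 b=2 d=2 f=2

Answer: 2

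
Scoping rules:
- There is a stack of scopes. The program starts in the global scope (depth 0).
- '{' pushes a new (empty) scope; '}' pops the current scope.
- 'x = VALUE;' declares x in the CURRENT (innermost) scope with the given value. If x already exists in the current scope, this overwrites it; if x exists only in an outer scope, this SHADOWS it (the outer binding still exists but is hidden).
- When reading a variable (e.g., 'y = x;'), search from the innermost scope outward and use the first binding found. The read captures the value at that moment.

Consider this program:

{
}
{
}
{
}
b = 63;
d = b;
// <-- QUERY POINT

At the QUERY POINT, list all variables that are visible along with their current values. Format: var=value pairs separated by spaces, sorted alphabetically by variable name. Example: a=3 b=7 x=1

Step 1: enter scope (depth=1)
Step 2: exit scope (depth=0)
Step 3: enter scope (depth=1)
Step 4: exit scope (depth=0)
Step 5: enter scope (depth=1)
Step 6: exit scope (depth=0)
Step 7: declare b=63 at depth 0
Step 8: declare d=(read b)=63 at depth 0
Visible at query point: b=63 d=63

Answer: b=63 d=63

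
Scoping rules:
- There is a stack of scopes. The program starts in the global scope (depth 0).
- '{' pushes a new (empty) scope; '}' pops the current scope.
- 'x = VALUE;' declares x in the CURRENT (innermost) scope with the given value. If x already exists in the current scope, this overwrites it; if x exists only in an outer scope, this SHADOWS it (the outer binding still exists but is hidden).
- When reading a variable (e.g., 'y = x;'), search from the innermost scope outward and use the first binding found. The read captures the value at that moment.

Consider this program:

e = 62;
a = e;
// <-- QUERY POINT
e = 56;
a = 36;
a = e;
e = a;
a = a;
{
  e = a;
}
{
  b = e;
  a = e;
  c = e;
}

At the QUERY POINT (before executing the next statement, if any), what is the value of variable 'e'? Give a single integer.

Answer: 62

Derivation:
Step 1: declare e=62 at depth 0
Step 2: declare a=(read e)=62 at depth 0
Visible at query point: a=62 e=62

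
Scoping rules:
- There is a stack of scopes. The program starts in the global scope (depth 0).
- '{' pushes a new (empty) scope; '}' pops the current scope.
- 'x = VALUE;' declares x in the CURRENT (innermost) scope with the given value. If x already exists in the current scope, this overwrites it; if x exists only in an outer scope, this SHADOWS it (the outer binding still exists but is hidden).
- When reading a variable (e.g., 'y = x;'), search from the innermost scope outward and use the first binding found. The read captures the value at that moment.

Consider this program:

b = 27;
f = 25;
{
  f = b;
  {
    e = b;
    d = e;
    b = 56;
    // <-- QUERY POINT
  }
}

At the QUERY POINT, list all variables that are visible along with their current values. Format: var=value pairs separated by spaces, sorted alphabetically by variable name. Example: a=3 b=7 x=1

Step 1: declare b=27 at depth 0
Step 2: declare f=25 at depth 0
Step 3: enter scope (depth=1)
Step 4: declare f=(read b)=27 at depth 1
Step 5: enter scope (depth=2)
Step 6: declare e=(read b)=27 at depth 2
Step 7: declare d=(read e)=27 at depth 2
Step 8: declare b=56 at depth 2
Visible at query point: b=56 d=27 e=27 f=27

Answer: b=56 d=27 e=27 f=27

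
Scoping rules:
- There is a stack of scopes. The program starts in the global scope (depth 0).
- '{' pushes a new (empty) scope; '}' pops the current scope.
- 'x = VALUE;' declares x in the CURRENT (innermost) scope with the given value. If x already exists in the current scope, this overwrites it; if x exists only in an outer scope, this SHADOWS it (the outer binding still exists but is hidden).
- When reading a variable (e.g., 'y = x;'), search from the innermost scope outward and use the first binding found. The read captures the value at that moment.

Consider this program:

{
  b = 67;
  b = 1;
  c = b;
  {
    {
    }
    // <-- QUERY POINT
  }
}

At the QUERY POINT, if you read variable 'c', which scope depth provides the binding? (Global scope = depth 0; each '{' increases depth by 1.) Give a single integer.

Step 1: enter scope (depth=1)
Step 2: declare b=67 at depth 1
Step 3: declare b=1 at depth 1
Step 4: declare c=(read b)=1 at depth 1
Step 5: enter scope (depth=2)
Step 6: enter scope (depth=3)
Step 7: exit scope (depth=2)
Visible at query point: b=1 c=1

Answer: 1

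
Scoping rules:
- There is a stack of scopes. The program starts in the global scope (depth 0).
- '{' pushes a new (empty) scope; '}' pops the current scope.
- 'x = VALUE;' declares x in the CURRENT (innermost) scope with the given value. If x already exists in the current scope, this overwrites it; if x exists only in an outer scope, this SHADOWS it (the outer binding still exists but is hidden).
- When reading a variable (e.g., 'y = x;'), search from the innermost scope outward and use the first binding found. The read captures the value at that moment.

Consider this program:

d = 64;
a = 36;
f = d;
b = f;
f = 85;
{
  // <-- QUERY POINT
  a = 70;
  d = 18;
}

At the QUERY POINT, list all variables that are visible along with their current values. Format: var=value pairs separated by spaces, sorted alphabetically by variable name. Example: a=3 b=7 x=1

Step 1: declare d=64 at depth 0
Step 2: declare a=36 at depth 0
Step 3: declare f=(read d)=64 at depth 0
Step 4: declare b=(read f)=64 at depth 0
Step 5: declare f=85 at depth 0
Step 6: enter scope (depth=1)
Visible at query point: a=36 b=64 d=64 f=85

Answer: a=36 b=64 d=64 f=85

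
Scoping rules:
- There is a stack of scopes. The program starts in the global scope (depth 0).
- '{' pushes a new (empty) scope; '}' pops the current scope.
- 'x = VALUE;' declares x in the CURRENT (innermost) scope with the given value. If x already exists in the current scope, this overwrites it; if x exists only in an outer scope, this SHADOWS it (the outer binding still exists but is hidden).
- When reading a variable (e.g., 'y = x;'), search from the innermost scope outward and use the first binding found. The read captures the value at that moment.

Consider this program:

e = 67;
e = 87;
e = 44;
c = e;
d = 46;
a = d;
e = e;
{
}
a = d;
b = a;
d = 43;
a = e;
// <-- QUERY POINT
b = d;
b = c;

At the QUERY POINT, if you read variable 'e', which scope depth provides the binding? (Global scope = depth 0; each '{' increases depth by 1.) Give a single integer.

Step 1: declare e=67 at depth 0
Step 2: declare e=87 at depth 0
Step 3: declare e=44 at depth 0
Step 4: declare c=(read e)=44 at depth 0
Step 5: declare d=46 at depth 0
Step 6: declare a=(read d)=46 at depth 0
Step 7: declare e=(read e)=44 at depth 0
Step 8: enter scope (depth=1)
Step 9: exit scope (depth=0)
Step 10: declare a=(read d)=46 at depth 0
Step 11: declare b=(read a)=46 at depth 0
Step 12: declare d=43 at depth 0
Step 13: declare a=(read e)=44 at depth 0
Visible at query point: a=44 b=46 c=44 d=43 e=44

Answer: 0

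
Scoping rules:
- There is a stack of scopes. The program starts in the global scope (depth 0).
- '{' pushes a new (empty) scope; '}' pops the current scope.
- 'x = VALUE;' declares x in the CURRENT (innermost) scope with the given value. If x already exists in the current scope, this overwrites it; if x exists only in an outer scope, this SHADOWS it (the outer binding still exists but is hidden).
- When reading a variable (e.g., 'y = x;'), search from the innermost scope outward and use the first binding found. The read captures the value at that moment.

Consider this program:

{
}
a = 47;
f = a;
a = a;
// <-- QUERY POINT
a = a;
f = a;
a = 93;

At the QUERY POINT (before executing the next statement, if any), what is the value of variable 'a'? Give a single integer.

Step 1: enter scope (depth=1)
Step 2: exit scope (depth=0)
Step 3: declare a=47 at depth 0
Step 4: declare f=(read a)=47 at depth 0
Step 5: declare a=(read a)=47 at depth 0
Visible at query point: a=47 f=47

Answer: 47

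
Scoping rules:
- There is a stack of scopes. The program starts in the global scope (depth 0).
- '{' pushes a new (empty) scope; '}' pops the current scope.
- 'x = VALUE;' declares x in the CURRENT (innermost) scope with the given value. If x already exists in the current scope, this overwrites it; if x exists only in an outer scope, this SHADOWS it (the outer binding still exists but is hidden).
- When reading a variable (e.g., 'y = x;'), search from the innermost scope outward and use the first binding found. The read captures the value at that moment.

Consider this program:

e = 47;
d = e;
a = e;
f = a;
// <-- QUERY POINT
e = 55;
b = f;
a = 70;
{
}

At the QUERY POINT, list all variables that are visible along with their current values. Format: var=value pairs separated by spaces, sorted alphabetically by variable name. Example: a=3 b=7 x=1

Step 1: declare e=47 at depth 0
Step 2: declare d=(read e)=47 at depth 0
Step 3: declare a=(read e)=47 at depth 0
Step 4: declare f=(read a)=47 at depth 0
Visible at query point: a=47 d=47 e=47 f=47

Answer: a=47 d=47 e=47 f=47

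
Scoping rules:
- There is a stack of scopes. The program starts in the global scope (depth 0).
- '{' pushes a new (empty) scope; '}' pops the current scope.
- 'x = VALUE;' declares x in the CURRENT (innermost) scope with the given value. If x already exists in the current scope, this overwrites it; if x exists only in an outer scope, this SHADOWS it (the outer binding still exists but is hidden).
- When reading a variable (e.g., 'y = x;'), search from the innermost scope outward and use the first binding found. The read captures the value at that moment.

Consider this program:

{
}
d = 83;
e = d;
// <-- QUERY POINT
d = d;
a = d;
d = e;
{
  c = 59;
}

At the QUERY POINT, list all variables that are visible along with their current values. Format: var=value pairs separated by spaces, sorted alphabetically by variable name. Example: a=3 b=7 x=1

Answer: d=83 e=83

Derivation:
Step 1: enter scope (depth=1)
Step 2: exit scope (depth=0)
Step 3: declare d=83 at depth 0
Step 4: declare e=(read d)=83 at depth 0
Visible at query point: d=83 e=83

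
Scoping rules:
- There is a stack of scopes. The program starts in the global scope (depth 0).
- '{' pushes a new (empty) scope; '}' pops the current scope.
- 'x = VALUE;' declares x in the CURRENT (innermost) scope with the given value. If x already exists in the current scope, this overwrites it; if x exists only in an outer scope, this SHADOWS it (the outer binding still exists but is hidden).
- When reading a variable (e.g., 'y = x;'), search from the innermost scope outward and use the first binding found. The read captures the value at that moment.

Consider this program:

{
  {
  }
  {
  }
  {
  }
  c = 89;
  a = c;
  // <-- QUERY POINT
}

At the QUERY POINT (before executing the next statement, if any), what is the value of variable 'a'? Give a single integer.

Answer: 89

Derivation:
Step 1: enter scope (depth=1)
Step 2: enter scope (depth=2)
Step 3: exit scope (depth=1)
Step 4: enter scope (depth=2)
Step 5: exit scope (depth=1)
Step 6: enter scope (depth=2)
Step 7: exit scope (depth=1)
Step 8: declare c=89 at depth 1
Step 9: declare a=(read c)=89 at depth 1
Visible at query point: a=89 c=89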